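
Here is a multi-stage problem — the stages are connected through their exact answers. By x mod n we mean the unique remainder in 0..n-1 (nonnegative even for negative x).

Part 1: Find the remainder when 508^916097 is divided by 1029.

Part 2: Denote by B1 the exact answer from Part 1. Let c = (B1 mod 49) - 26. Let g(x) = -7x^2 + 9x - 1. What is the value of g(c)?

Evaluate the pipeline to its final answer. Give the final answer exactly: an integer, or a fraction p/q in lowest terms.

-77

Part 1: squarings mod 1029: 508^1=508, 508^2=814, 508^4=949, 508^8=226, 508^16=655, 508^32=961, 508^64=508, 508^128=814, 508^256=949, 508^512=226, 508^1024=655, 508^2048=961, 508^4096=508, 508^8192=814, 508^16384=949, 508^32768=226, 508^65536=655, 508^131072=961, 508^262144=508, 508^524288=814; 508^916097 = 508^1 * 508^128 * 508^512 * 508^2048 * 508^4096 * 508^8192 * 508^16384 * 508^32768 * 508^65536 * 508^262144 * 508^524288 = 667 (mod 1029); answer 667
Part 2: B1 = 667; c = 4; -7*(4)^2 + 9*(4)^1 - 1 = (-112) + (36) + (-1) = -77; answer -77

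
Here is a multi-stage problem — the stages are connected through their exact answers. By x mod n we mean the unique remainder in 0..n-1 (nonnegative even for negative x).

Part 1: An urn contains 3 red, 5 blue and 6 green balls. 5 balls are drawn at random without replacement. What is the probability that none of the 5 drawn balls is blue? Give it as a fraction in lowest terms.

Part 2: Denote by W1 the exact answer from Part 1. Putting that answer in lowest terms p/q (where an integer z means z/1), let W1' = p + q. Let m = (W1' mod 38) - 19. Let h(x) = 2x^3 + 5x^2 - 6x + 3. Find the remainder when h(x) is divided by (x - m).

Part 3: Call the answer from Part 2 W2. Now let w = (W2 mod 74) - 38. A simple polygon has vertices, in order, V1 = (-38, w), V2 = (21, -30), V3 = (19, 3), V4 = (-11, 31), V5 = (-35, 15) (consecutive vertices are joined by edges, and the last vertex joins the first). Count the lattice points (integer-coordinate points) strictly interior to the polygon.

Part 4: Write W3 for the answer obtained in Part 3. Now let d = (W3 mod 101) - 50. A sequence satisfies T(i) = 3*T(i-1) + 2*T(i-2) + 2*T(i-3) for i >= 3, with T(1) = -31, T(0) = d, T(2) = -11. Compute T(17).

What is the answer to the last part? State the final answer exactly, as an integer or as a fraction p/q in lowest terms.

Part 1: total draws C(14,5) = 2002; favorable C(9,5) = 126; P = 9/143; answer 9/143
Part 2: W1 = 9/143; threaded value p + q = 152; m = -19; remainder = value at the root: 2*(-19)^3 + 5*(-19)^2 - 6*(-19)^1 + 3 = (-13718) + (1805) + (114) + (3) = -11796; answer -11796
Part 3: W2 = -11796; w = 6; cross terms: (-38*-30 - 21*6)=1014, (21*3 - 19*-30)=633, (19*31 - -11*3)=622, (-11*15 - -35*31)=920, (-35*6 - -38*15)=360; twice the area = |3549| = 3549; area = 3549/2; boundary points = 1 + 1 + 2 + 8 + 3 = 15; strictly interior points = area - boundary/2 + 1 = 1768; answer 1768
Part 4: W3 = 1768; d = 1; T(3) = 3*(-11) + 2*(-31) + 2*(1) = -93; iterating: T(3)=-93, T(4)=-363, T(5)=-1297, T(6)=-4803, T(7)=-17729, T(8)=-65387, T(9)=-241225, T(10)=-889907, T(11)=-3282945, T(12)=-12111099, T(13)=-44679001, T(14)=-164825091, T(15)=-608055473, T(16)=-2243174603, T(17)=-8275284937; answer -8275284937

-8275284937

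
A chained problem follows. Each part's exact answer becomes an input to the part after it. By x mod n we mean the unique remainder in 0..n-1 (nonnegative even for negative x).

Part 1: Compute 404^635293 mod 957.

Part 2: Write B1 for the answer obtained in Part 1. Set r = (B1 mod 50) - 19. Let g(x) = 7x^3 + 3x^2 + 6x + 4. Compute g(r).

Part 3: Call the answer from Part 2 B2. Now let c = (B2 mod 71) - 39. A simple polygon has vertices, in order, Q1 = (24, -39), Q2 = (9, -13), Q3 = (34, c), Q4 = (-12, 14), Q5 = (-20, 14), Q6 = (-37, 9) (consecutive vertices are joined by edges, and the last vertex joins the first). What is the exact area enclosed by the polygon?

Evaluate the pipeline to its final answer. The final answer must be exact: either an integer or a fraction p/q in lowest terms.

1983/2

Part 1: squarings mod 957: 404^1=404, 404^2=526, 404^4=103, 404^8=82, 404^16=25, 404^32=625, 404^64=169, 404^128=808, 404^256=190, 404^512=691, 404^1024=895, 404^2048=16, 404^4096=256, 404^8192=460, 404^16384=103, 404^32768=82, 404^65536=25, 404^131072=625, 404^262144=169, 404^524288=808; 404^635293 = 404^1 * 404^4 * 404^8 * 404^16 * 404^128 * 404^256 * 404^4096 * 404^8192 * 404^32768 * 404^65536 * 404^524288 = 578 (mod 957); answer 578
Part 2: B1 = 578; r = 9; 7*(9)^3 + 3*(9)^2 + 6*(9)^1 + 4 = (5103) + (243) + (54) + (4) = 5404; answer 5404
Part 3: B2 = 5404; c = -31; cross terms: (24*-13 - 9*-39)=39, (9*-31 - 34*-13)=163, (34*14 - -12*-31)=104, (-12*14 - -20*14)=112, (-20*9 - -37*14)=338, (-37*-39 - 24*9)=1227; twice the area = |1983| = 1983; area = 1983/2; answer 1983/2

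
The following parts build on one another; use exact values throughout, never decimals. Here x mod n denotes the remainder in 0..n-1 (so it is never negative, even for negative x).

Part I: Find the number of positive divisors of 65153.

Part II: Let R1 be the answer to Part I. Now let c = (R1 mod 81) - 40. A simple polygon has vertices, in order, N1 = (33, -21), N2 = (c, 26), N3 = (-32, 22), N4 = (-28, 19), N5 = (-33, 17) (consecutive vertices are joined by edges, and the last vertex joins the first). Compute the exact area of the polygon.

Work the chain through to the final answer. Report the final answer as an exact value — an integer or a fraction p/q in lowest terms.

Part I: 65153 = 11 * 5923; number of divisors = (1+1) * (1+1) = 4; answer 4
Part II: R1 = 4; c = -36; cross terms: (33*26 - -36*-21)=102, (-36*22 - -32*26)=40, (-32*19 - -28*22)=8, (-28*17 - -33*19)=151, (-33*-21 - 33*17)=132; twice the area = |433| = 433; area = 433/2; answer 433/2

433/2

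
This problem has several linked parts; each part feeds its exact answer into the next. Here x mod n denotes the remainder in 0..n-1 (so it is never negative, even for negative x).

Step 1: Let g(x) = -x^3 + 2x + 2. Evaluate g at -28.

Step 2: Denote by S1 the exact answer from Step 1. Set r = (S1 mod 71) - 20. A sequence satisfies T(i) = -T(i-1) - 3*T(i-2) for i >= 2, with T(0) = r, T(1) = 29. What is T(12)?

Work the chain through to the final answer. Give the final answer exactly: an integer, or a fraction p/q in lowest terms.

-12230

Step 1: -1*(-28)^3 + 2*(-28)^1 + 2 = (21952) + (-56) + (2) = 21898; answer 21898
Step 2: S1 = 21898; r = 10; T(2) = -1*(29) - 3*(10) = -59; iterating: T(2)=-59, T(3)=-28, T(4)=205, T(5)=-121, T(6)=-494, T(7)=857, T(8)=625, T(9)=-3196, T(10)=1321, T(11)=8267, T(12)=-12230; answer -12230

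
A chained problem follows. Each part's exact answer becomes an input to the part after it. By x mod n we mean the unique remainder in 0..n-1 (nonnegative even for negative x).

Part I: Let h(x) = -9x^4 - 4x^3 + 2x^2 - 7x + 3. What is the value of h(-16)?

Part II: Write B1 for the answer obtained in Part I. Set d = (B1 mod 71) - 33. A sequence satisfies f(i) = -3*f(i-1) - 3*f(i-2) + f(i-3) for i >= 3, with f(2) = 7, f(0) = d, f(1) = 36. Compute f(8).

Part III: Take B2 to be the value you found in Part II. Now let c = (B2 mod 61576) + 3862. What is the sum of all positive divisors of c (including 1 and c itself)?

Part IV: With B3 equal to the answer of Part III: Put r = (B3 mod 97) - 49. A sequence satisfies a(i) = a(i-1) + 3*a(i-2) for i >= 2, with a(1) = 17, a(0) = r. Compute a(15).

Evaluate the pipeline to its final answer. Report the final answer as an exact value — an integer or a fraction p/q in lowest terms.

Part I: -9*(-16)^4 - 4*(-16)^3 + 2*(-16)^2 - 7*(-16)^1 + 3 = (-589824) + (16384) + (512) + (112) + (3) = -572813; answer -572813
Part II: B1 = -572813; d = -18; f(3) = -3*(7) - 3*(36) + 1*(-18) = -147; iterating: f(3)=-147, f(4)=456, f(5)=-920, f(6)=1245, f(7)=-519, f(8)=-3098; answer -3098
Part III: B2 = -3098; c = 62340; 62340 = 2^2 * 3 * 5 * 1039; sigma = (1 + 2 + 4) * (1 + 3) * (1 + 5) * (1 + 1039) = 7 * 4 * 6 * 1040 = 174720; answer 174720
Part IV: B3 = 174720; r = -26; a(2) = 1*(17) + 3*(-26) = -61; iterating: a(2)=-61, a(3)=-10, a(4)=-193, a(5)=-223, a(6)=-802, a(7)=-1471, a(8)=-3877, a(9)=-8290, a(10)=-19921, a(11)=-44791, a(12)=-104554, a(13)=-238927, a(14)=-552589, a(15)=-1269370; answer -1269370

-1269370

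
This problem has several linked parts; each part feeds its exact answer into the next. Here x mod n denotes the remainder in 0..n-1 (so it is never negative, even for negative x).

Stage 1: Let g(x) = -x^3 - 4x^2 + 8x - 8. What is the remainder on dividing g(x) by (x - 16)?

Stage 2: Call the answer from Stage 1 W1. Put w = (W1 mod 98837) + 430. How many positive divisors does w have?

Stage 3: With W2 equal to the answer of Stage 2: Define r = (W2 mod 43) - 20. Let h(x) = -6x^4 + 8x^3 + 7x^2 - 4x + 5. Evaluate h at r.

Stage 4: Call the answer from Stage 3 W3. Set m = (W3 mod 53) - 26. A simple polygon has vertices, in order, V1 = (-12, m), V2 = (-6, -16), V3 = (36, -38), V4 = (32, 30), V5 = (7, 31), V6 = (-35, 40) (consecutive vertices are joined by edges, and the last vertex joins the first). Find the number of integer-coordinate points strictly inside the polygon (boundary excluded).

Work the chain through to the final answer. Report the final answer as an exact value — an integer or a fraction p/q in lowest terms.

Stage 1: remainder = value at the root: -1*(16)^3 - 4*(16)^2 + 8*(16)^1 - 8 = (-4096) + (-1024) + (128) + (-8) = -5000; answer -5000
Stage 2: W1 = -5000; w = 94267; 94267 = 107 * 881; number of divisors = (1+1) * (1+1) = 4; answer 4
Stage 3: W2 = 4; r = -16; -6*(-16)^4 + 8*(-16)^3 + 7*(-16)^2 - 4*(-16)^1 + 5 = (-393216) + (-32768) + (1792) + (64) + (5) = -424123; answer -424123
Stage 4: W3 = -424123; m = 10; cross terms: (-12*-16 - -6*10)=252, (-6*-38 - 36*-16)=804, (36*30 - 32*-38)=2296, (32*31 - 7*30)=782, (7*40 - -35*31)=1365, (-35*10 - -12*40)=130; twice the area = |5629| = 5629; area = 5629/2; boundary points = 2 + 2 + 4 + 1 + 3 + 1 = 13; strictly interior points = area - boundary/2 + 1 = 2809; answer 2809

2809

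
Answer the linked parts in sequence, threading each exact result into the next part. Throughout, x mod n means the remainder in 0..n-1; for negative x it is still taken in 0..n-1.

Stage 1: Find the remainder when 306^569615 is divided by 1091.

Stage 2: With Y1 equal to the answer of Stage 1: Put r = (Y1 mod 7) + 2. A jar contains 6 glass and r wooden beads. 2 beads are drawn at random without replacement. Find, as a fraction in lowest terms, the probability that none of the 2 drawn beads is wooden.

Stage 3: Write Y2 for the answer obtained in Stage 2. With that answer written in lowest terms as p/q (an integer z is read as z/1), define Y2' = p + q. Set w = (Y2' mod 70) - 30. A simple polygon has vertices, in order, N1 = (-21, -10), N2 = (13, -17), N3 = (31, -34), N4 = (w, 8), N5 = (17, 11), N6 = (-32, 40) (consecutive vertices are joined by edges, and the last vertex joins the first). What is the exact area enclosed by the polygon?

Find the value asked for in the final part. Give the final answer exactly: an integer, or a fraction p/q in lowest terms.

Stage 1: squarings mod 1091: 306^1=306, 306^2=901, 306^4=97, 306^8=681, 306^16=86, 306^32=850, 306^64=258, 306^128=13, 306^256=169, 306^512=195, 306^1024=931, 306^2048=507, 306^4096=664, 306^8192=132, 306^16384=1059, 306^32768=1024, 306^65536=125, 306^131072=351, 306^262144=1009, 306^524288=178; 306^569615 = 306^1 * 306^2 * 306^4 * 306^8 * 306^256 * 306^4096 * 306^8192 * 306^32768 * 306^524288 = 84 (mod 1091); answer 84
Stage 2: Y1 = 84; r = 2; total draws C(8,2) = 28; favorable C(6,2) = 15; P = 15/28; answer 15/28
Stage 3: Y2 = 15/28; threaded value p + q = 43; w = 13; cross terms: (-21*-17 - 13*-10)=487, (13*-34 - 31*-17)=85, (31*8 - 13*-34)=690, (13*11 - 17*8)=7, (17*40 - -32*11)=1032, (-32*-10 - -21*40)=1160; twice the area = |3461| = 3461; area = 3461/2; answer 3461/2

3461/2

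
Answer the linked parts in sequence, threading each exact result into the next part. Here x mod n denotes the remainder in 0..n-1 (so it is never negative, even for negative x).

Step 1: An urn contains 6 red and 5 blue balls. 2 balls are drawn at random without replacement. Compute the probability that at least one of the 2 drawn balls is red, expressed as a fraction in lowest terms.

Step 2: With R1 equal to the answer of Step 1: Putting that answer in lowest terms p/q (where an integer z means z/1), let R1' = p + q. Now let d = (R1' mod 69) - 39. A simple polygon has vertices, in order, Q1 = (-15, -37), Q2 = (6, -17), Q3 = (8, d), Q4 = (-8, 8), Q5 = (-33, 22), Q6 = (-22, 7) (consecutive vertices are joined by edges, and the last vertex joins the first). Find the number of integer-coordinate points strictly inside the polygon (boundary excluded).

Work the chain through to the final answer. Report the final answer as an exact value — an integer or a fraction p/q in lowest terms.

833

Step 1: total draws C(11,2) = 55; complement C(5,2) = 10; favorable 55 - 10 = 45; P = 9/11; answer 9/11
Step 2: R1 = 9/11; threaded value p + q = 20; d = -19; cross terms: (-15*-17 - 6*-37)=477, (6*-19 - 8*-17)=22, (8*8 - -8*-19)=-88, (-8*22 - -33*8)=88, (-33*7 - -22*22)=253, (-22*-37 - -15*7)=919; twice the area = |1671| = 1671; area = 1671/2; boundary points = 1 + 2 + 1 + 1 + 1 + 1 = 7; strictly interior points = area - boundary/2 + 1 = 833; answer 833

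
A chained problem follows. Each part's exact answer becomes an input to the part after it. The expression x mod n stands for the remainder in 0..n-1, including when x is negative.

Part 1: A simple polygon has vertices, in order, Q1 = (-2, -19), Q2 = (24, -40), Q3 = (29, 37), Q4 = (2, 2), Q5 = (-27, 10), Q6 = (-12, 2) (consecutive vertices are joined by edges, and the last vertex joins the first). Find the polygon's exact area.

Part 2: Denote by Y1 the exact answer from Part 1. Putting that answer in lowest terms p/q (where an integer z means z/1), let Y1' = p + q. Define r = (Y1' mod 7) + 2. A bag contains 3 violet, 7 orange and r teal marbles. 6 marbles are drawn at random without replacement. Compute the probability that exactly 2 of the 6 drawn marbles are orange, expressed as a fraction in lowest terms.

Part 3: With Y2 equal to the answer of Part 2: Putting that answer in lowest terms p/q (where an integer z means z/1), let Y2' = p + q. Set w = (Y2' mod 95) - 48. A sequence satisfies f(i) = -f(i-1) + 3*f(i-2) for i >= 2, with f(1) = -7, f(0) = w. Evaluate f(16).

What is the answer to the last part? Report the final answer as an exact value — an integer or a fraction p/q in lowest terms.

-6920447

Part 1: cross terms: (-2*-40 - 24*-19)=536, (24*37 - 29*-40)=2048, (29*2 - 2*37)=-16, (2*10 - -27*2)=74, (-27*2 - -12*10)=66, (-12*-19 - -2*2)=232; twice the area = |2940| = 2940; area = 1470; answer 1470
Part 2: Y1 = 1470; threaded value p + q = 1471; r = 3; total draws C(13,6) = 1716; favorable C(7,2)*C(6,4) = 315; P = 105/572; answer 105/572
Part 3: Y2 = 105/572; threaded value p + q = 677; w = -36; f(2) = -1*(-7) + 3*(-36) = -101; iterating: f(2)=-101, f(3)=80, f(4)=-383, f(5)=623, f(6)=-1772, f(7)=3641, f(8)=-8957, f(9)=19880, f(10)=-46751, f(11)=106391, f(12)=-246644, f(13)=565817, f(14)=-1305749, f(15)=3003200, f(16)=-6920447; answer -6920447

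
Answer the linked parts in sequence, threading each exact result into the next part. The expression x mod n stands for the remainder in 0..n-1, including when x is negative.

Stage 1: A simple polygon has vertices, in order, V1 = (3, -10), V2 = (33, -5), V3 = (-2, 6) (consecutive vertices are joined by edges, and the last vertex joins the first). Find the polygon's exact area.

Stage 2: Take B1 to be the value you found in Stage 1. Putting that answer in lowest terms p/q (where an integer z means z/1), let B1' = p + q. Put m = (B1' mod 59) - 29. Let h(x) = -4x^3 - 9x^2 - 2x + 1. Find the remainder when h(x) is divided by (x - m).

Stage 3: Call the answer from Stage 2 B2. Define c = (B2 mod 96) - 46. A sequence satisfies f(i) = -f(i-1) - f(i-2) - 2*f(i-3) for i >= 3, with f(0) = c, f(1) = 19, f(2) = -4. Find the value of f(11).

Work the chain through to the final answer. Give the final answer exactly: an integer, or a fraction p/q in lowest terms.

Stage 1: cross terms: (3*-5 - 33*-10)=315, (33*6 - -2*-5)=188, (-2*-10 - 3*6)=2; twice the area = |505| = 505; area = 505/2; answer 505/2
Stage 2: B1 = 505/2; threaded value p + q = 507; m = 6; remainder = value at the root: -4*(6)^3 - 9*(6)^2 - 2*(6)^1 + 1 = (-864) + (-324) + (-12) + (1) = -1199; answer -1199
Stage 3: B2 = -1199; c = 3; f(3) = -1*(-4) - 1*(19) - 2*(3) = -21; iterating: f(3)=-21, f(4)=-13, f(5)=42, f(6)=13, f(7)=-29, f(8)=-68, f(9)=71, f(10)=55, f(11)=10; answer 10

10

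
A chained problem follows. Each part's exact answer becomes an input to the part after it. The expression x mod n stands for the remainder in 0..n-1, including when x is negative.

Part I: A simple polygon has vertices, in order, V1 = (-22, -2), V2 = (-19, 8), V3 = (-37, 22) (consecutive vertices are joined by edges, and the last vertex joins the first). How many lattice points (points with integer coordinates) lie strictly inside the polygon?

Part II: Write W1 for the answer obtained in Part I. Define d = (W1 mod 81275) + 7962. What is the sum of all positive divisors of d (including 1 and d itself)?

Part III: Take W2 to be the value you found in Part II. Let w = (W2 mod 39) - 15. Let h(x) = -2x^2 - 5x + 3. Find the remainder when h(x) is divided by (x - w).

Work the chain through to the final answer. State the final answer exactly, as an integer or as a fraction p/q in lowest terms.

Part I: cross terms: (-22*8 - -19*-2)=-214, (-19*22 - -37*8)=-122, (-37*-2 - -22*22)=558; twice the area = |222| = 222; area = 111; boundary points = 1 + 2 + 3 = 6; strictly interior points = area - boundary/2 + 1 = 109; answer 109
Part II: W1 = 109; d = 8071; 8071 = 7 * 1153; sigma = (1 + 7) * (1 + 1153) = 8 * 1154 = 9232; answer 9232
Part III: W2 = 9232; w = 13; remainder = value at the root: -2*(13)^2 - 5*(13)^1 + 3 = (-338) + (-65) + (3) = -400; answer -400

-400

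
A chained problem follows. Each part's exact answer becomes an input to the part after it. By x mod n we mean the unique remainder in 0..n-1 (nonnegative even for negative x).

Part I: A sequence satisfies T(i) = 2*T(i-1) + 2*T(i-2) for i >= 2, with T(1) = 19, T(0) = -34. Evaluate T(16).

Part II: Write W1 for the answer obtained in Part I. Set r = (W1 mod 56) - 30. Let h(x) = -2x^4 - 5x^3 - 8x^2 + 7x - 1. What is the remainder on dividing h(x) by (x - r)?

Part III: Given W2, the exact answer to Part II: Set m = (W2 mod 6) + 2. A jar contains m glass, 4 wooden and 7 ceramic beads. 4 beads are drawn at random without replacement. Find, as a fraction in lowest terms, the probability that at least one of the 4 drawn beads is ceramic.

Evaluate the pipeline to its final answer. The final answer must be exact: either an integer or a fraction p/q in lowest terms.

91/102

Part I: T(2) = 2*(19) + 2*(-34) = -30; iterating: T(2)=-30, T(3)=-22, T(4)=-104, T(5)=-252, T(6)=-712, T(7)=-1928, T(8)=-5280, T(9)=-14416, T(10)=-39392, T(11)=-107616, T(12)=-294016, T(13)=-803264, T(14)=-2194560, T(15)=-5995648, T(16)=-16380416; answer -16380416
Part II: W1 = -16380416; r = 2; remainder = value at the root: -2*(2)^4 - 5*(2)^3 - 8*(2)^2 + 7*(2)^1 - 1 = (-32) + (-40) + (-32) + (14) + (-1) = -91; answer -91
Part III: W2 = -91; m = 7; total draws C(18,4) = 3060; complement C(11,4) = 330; favorable 3060 - 330 = 2730; P = 91/102; answer 91/102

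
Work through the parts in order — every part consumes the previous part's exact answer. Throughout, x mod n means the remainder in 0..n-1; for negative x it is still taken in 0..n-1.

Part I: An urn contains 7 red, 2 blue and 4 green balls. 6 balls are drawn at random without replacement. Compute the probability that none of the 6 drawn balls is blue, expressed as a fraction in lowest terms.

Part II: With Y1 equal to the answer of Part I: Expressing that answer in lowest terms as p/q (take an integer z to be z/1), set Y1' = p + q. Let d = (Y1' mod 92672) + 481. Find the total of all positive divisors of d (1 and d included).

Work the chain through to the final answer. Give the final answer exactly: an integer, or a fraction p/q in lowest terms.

774

Part I: total draws C(13,6) = 1716; favorable C(11,6) = 462; P = 7/26; answer 7/26
Part II: Y1 = 7/26; threaded value p + q = 33; d = 514; 514 = 2 * 257; sigma = (1 + 2) * (1 + 257) = 3 * 258 = 774; answer 774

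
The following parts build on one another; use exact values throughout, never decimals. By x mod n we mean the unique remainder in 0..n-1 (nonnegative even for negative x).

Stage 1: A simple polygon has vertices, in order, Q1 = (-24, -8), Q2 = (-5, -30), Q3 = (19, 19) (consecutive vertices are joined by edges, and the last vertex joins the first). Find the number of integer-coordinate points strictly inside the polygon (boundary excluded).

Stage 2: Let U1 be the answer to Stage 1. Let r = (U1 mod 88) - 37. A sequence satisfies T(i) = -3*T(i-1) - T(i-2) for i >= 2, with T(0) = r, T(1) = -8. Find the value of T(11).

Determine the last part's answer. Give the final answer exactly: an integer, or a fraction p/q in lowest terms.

Stage 1: cross terms: (-24*-30 - -5*-8)=680, (-5*19 - 19*-30)=475, (19*-8 - -24*19)=304; twice the area = |1459| = 1459; area = 1459/2; boundary points = 1 + 1 + 1 = 3; strictly interior points = area - boundary/2 + 1 = 729; answer 729
Stage 2: U1 = 729; r = -12; T(2) = -3*(-8) - 1*(-12) = 36; iterating: T(2)=36, T(3)=-100, T(4)=264, T(5)=-692, T(6)=1812, T(7)=-4744, T(8)=12420, T(9)=-32516, T(10)=85128, T(11)=-222868; answer -222868

-222868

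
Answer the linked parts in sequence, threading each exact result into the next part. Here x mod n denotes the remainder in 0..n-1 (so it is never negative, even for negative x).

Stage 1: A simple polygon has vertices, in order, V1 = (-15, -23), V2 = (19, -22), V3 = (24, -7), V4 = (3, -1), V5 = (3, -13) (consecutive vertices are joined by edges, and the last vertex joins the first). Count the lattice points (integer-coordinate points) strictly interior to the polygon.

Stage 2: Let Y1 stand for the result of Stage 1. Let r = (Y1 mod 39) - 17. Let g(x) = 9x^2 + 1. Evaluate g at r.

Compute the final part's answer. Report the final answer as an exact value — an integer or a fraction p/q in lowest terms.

1297

Stage 1: cross terms: (-15*-22 - 19*-23)=767, (19*-7 - 24*-22)=395, (24*-1 - 3*-7)=-3, (3*-13 - 3*-1)=-36, (3*-23 - -15*-13)=-264; twice the area = |859| = 859; area = 859/2; boundary points = 1 + 5 + 3 + 12 + 2 = 23; strictly interior points = area - boundary/2 + 1 = 419; answer 419
Stage 2: Y1 = 419; r = 12; 9*(12)^2 + 1 = (1296) + (1) = 1297; answer 1297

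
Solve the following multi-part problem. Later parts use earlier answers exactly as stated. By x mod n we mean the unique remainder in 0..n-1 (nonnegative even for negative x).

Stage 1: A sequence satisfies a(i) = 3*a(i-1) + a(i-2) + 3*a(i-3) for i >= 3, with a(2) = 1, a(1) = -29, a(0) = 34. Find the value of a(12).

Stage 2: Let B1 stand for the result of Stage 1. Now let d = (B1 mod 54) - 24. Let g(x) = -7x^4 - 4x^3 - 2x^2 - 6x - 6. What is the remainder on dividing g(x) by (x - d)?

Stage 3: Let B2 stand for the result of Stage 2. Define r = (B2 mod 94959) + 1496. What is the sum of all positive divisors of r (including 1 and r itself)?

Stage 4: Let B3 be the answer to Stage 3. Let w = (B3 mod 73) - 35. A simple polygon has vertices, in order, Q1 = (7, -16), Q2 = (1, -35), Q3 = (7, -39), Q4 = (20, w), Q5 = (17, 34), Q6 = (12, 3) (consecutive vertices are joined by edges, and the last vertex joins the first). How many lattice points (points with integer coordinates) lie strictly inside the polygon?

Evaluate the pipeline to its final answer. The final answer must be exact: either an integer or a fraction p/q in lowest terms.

566

Stage 1: a(3) = 3*(1) + 1*(-29) + 3*(34) = 76; iterating: a(3)=76, a(4)=142, a(5)=505, a(6)=1885, a(7)=6586, a(8)=23158, a(9)=81715, a(10)=288061, a(11)=1015372, a(12)=3579322; answer 3579322
Stage 2: B1 = 3579322; d = 16; remainder = value at the root: -7*(16)^4 - 4*(16)^3 - 2*(16)^2 - 6*(16)^1 - 6 = (-458752) + (-16384) + (-512) + (-96) + (-6) = -475750; answer -475750
Stage 3: B2 = -475750; r = 95500; 95500 = 2^2 * 5^3 * 191; sigma = (1 + 2 + 4) * (1 + 5 + 25 + 125) * (1 + 191) = 7 * 156 * 192 = 209664; answer 209664
Stage 4: B3 = 209664; w = -27; cross terms: (7*-35 - 1*-16)=-229, (1*-39 - 7*-35)=206, (7*-27 - 20*-39)=591, (20*34 - 17*-27)=1139, (17*3 - 12*34)=-357, (12*-16 - 7*3)=-213; twice the area = |1137| = 1137; area = 1137/2; boundary points = 1 + 2 + 1 + 1 + 1 + 1 = 7; strictly interior points = area - boundary/2 + 1 = 566; answer 566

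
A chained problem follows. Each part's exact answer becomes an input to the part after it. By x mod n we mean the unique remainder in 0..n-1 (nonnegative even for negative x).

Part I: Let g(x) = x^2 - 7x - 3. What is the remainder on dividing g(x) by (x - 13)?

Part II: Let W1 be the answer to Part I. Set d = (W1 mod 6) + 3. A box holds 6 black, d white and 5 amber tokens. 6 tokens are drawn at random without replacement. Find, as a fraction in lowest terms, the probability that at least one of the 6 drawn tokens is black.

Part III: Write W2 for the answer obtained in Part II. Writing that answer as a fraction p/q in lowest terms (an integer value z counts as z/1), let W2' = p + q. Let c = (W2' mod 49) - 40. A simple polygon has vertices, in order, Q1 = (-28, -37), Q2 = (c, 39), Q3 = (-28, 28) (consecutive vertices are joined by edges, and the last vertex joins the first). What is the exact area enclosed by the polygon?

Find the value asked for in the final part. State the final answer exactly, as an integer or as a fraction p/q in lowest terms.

260

Part I: remainder = value at the root: 1*(13)^2 - 7*(13)^1 - 3 = (169) + (-91) + (-3) = 75; answer 75
Part II: W1 = 75; d = 6; total draws C(17,6) = 12376; complement C(11,6) = 462; favorable 12376 - 462 = 11914; P = 851/884; answer 851/884
Part III: W2 = 851/884; threaded value p + q = 1735; c = -20; cross terms: (-28*39 - -20*-37)=-1832, (-20*28 - -28*39)=532, (-28*-37 - -28*28)=1820; twice the area = |520| = 520; area = 260; answer 260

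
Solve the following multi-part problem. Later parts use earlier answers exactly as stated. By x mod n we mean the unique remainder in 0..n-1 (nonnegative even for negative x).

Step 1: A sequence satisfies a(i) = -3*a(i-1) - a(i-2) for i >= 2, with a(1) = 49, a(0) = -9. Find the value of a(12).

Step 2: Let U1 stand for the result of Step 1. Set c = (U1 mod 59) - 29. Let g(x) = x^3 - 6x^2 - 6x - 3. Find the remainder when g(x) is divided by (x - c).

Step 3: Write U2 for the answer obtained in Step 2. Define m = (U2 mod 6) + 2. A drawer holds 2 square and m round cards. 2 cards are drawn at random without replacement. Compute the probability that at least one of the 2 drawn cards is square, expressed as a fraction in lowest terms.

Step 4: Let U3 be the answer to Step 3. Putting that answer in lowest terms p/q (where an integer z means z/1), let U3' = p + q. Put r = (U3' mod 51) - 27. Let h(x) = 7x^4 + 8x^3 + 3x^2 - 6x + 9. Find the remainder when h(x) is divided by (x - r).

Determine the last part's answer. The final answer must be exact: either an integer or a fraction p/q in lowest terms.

Step 1: a(2) = -3*(49) - 1*(-9) = -138; iterating: a(2)=-138, a(3)=365, a(4)=-957, a(5)=2506, a(6)=-6561, a(7)=17177, a(8)=-44970, a(9)=117733, a(10)=-308229, a(11)=806954, a(12)=-2112633; answer -2112633
Step 2: U1 = -2112633; c = 10; remainder = value at the root: 1*(10)^3 - 6*(10)^2 - 6*(10)^1 - 3 = (1000) + (-600) + (-60) + (-3) = 337; answer 337
Step 3: U2 = 337; m = 3; total draws C(5,2) = 10; complement C(3,2) = 3; favorable 10 - 3 = 7; P = 7/10; answer 7/10
Step 4: U3 = 7/10; threaded value p + q = 17; r = -10; remainder = value at the root: 7*(-10)^4 + 8*(-10)^3 + 3*(-10)^2 - 6*(-10)^1 + 9 = (70000) + (-8000) + (300) + (60) + (9) = 62369; answer 62369

62369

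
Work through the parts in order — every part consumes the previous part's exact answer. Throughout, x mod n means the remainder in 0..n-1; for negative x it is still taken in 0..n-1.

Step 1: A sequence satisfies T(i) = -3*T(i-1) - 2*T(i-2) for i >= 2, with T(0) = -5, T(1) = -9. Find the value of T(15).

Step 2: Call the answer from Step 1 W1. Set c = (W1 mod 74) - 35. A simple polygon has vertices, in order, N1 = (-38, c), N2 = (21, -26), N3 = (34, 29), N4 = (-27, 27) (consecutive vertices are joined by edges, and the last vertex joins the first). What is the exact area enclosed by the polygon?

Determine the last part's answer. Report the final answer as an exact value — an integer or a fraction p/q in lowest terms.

1836

Step 1: T(2) = -3*(-9) - 2*(-5) = 37; iterating: T(2)=37, T(3)=-93, T(4)=205, T(5)=-429, T(6)=877, T(7)=-1773, T(8)=3565, T(9)=-7149, T(10)=14317, T(11)=-28653, T(12)=57325, T(13)=-114669, T(14)=229357, T(15)=-458733; answer -458733
Step 2: W1 = -458733; c = 32; cross terms: (-38*-26 - 21*32)=316, (21*29 - 34*-26)=1493, (34*27 - -27*29)=1701, (-27*32 - -38*27)=162; twice the area = |3672| = 3672; area = 1836; answer 1836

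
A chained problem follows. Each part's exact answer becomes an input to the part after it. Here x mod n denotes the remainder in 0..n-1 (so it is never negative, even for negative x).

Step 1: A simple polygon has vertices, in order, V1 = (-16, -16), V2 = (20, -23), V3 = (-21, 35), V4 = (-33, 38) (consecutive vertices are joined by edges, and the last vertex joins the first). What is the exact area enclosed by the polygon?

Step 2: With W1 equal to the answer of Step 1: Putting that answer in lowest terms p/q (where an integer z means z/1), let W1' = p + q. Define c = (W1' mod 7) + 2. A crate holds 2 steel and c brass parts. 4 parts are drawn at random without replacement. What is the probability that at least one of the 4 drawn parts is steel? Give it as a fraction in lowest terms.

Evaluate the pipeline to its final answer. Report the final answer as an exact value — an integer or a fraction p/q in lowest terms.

6/7

Step 1: cross terms: (-16*-23 - 20*-16)=688, (20*35 - -21*-23)=217, (-21*38 - -33*35)=357, (-33*-16 - -16*38)=1136; twice the area = |2398| = 2398; area = 1199; answer 1199
Step 2: W1 = 1199; threaded value p + q = 1200; c = 5; total draws C(7,4) = 35; complement C(5,4) = 5; favorable 35 - 5 = 30; P = 6/7; answer 6/7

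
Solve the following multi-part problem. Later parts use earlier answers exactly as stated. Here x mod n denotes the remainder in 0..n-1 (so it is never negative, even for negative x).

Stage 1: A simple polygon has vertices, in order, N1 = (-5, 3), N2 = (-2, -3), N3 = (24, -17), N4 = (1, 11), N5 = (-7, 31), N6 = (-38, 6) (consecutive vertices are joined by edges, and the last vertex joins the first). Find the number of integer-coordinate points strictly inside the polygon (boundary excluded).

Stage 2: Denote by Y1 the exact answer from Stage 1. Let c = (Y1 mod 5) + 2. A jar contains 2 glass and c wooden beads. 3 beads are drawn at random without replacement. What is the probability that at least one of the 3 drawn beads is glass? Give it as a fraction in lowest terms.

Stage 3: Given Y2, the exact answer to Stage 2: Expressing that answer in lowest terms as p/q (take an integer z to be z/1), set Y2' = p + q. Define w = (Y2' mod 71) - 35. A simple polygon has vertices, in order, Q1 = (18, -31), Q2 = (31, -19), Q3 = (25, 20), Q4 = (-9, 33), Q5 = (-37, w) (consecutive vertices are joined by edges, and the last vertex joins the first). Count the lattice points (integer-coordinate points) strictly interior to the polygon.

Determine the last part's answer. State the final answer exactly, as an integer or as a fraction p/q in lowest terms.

2838

Stage 1: cross terms: (-5*-3 - -2*3)=21, (-2*-17 - 24*-3)=106, (24*11 - 1*-17)=281, (1*31 - -7*11)=108, (-7*6 - -38*31)=1136, (-38*3 - -5*6)=-84; twice the area = |1568| = 1568; area = 784; boundary points = 3 + 2 + 1 + 4 + 1 + 3 = 14; strictly interior points = area - boundary/2 + 1 = 778; answer 778
Stage 2: Y1 = 778; c = 5; total draws C(7,3) = 35; complement C(5,3) = 10; favorable 35 - 10 = 25; P = 5/7; answer 5/7
Stage 3: Y2 = 5/7; threaded value p + q = 12; w = -23; cross terms: (18*-19 - 31*-31)=619, (31*20 - 25*-19)=1095, (25*33 - -9*20)=1005, (-9*-23 - -37*33)=1428, (-37*-31 - 18*-23)=1561; twice the area = |5708| = 5708; area = 2854; boundary points = 1 + 3 + 1 + 28 + 1 = 34; strictly interior points = area - boundary/2 + 1 = 2838; answer 2838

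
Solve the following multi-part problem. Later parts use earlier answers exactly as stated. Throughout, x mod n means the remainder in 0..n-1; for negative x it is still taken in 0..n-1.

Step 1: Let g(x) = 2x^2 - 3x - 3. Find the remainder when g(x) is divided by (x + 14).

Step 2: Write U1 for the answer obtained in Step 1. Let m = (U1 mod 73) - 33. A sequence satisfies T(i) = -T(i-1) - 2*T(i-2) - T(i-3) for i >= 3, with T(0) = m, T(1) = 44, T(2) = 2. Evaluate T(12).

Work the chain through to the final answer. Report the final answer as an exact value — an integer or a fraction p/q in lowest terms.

Step 1: remainder = value at the root: 2*(-14)^2 - 3*(-14)^1 - 3 = (392) + (42) + (-3) = 431; answer 431
Step 2: U1 = 431; m = 33; T(3) = -1*(2) - 2*(44) - 1*(33) = -123; iterating: T(3)=-123, T(4)=75, T(5)=169, T(6)=-196, T(7)=-217, T(8)=440, T(9)=190, T(10)=-853, T(11)=33, T(12)=1483; answer 1483

1483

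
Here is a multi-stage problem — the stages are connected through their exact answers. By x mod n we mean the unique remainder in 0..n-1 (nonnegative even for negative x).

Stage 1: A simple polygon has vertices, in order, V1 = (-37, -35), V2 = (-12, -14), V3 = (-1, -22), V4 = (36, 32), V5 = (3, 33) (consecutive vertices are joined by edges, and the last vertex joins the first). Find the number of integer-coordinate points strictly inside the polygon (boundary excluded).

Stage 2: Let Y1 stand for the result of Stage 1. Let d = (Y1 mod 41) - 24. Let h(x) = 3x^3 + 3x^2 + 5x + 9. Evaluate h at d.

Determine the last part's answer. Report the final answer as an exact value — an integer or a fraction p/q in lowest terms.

Stage 1: cross terms: (-37*-14 - -12*-35)=98, (-12*-22 - -1*-14)=250, (-1*32 - 36*-22)=760, (36*33 - 3*32)=1092, (3*-35 - -37*33)=1116; twice the area = |3316| = 3316; area = 1658; boundary points = 1 + 1 + 1 + 1 + 4 = 8; strictly interior points = area - boundary/2 + 1 = 1655; answer 1655
Stage 2: Y1 = 1655; d = -9; 3*(-9)^3 + 3*(-9)^2 + 5*(-9)^1 + 9 = (-2187) + (243) + (-45) + (9) = -1980; answer -1980

-1980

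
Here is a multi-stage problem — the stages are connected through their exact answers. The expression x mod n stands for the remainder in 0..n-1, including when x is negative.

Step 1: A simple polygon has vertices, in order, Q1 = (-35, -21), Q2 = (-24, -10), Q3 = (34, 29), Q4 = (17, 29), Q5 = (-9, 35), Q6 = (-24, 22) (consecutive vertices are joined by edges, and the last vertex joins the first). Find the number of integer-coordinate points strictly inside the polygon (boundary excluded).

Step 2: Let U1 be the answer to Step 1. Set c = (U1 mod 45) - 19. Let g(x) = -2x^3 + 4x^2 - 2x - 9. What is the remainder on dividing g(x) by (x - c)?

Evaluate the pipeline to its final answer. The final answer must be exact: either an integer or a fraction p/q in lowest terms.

887

Step 1: cross terms: (-35*-10 - -24*-21)=-154, (-24*29 - 34*-10)=-356, (34*29 - 17*29)=493, (17*35 - -9*29)=856, (-9*22 - -24*35)=642, (-24*-21 - -35*22)=1274; twice the area = |2755| = 2755; area = 2755/2; boundary points = 11 + 1 + 17 + 2 + 1 + 1 = 33; strictly interior points = area - boundary/2 + 1 = 1362; answer 1362
Step 2: U1 = 1362; c = -7; remainder = value at the root: -2*(-7)^3 + 4*(-7)^2 - 2*(-7)^1 - 9 = (686) + (196) + (14) + (-9) = 887; answer 887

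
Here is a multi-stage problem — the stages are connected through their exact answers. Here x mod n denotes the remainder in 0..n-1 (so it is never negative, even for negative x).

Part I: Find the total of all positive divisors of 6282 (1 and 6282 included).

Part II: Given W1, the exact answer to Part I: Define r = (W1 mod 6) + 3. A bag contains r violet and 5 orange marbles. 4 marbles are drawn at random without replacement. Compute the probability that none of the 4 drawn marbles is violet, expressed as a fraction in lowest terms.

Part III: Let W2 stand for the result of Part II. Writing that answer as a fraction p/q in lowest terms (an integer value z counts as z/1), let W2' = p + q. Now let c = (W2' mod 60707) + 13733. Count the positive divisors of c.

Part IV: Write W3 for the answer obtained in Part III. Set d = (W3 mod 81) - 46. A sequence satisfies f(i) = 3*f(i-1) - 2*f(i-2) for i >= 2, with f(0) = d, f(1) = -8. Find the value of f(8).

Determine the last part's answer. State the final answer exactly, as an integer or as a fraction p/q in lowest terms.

6596

Part I: 6282 = 2 * 3^2 * 349; sigma = (1 + 2) * (1 + 3 + 9) * (1 + 349) = 3 * 13 * 350 = 13650; answer 13650
Part II: W1 = 13650; r = 3; total draws C(8,4) = 70; favorable C(5,4) = 5; P = 1/14; answer 1/14
Part III: W2 = 1/14; threaded value p + q = 15; c = 13748; 13748 = 2^2 * 7 * 491; number of divisors = (2+1) * (1+1) * (1+1) = 12; answer 12
Part IV: W3 = 12; d = -34; f(2) = 3*(-8) - 2*(-34) = 44; iterating: f(2)=44, f(3)=148, f(4)=356, f(5)=772, f(6)=1604, f(7)=3268, f(8)=6596; answer 6596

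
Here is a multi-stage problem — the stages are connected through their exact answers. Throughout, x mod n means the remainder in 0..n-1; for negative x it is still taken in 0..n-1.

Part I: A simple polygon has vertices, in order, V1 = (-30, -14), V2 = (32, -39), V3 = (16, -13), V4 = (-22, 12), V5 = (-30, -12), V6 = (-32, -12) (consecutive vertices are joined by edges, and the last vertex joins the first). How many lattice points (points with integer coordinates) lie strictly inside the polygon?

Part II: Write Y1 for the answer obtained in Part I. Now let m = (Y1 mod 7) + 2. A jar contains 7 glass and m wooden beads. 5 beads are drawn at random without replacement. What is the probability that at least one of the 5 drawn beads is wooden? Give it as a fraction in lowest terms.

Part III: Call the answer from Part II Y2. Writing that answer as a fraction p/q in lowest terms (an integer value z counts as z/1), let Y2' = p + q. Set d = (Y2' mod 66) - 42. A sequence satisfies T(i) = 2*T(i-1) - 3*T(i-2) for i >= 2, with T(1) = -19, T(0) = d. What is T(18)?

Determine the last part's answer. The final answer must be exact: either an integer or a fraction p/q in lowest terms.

6553

Part I: cross terms: (-30*-39 - 32*-14)=1618, (32*-13 - 16*-39)=208, (16*12 - -22*-13)=-94, (-22*-12 - -30*12)=624, (-30*-12 - -32*-12)=-24, (-32*-14 - -30*-12)=88; twice the area = |2420| = 2420; area = 1210; boundary points = 1 + 2 + 1 + 8 + 2 + 2 = 16; strictly interior points = area - boundary/2 + 1 = 1203; answer 1203
Part II: Y1 = 1203; m = 8; total draws C(15,5) = 3003; complement C(7,5) = 21; favorable 3003 - 21 = 2982; P = 142/143; answer 142/143
Part III: Y2 = 142/143; threaded value p + q = 285; d = -21; T(2) = 2*(-19) - 3*(-21) = 25; iterating: T(2)=25, T(3)=107, T(4)=139, T(5)=-43, T(6)=-503, T(7)=-877, T(8)=-245, T(9)=2141, T(10)=5017, T(11)=3611, T(12)=-7829, T(13)=-26491, T(14)=-29495, T(15)=20483, T(16)=129451, T(17)=197453, T(18)=6553; answer 6553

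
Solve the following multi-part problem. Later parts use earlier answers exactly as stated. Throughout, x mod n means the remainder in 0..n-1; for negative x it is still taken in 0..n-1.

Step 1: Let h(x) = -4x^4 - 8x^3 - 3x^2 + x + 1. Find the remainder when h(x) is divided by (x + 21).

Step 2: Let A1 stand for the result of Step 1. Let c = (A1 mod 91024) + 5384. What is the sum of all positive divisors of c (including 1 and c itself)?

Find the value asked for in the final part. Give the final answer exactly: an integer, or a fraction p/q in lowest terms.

Step 1: remainder = value at the root: -4*(-21)^4 - 8*(-21)^3 - 3*(-21)^2 + 1*(-21)^1 + 1 = (-777924) + (74088) + (-1323) + (-21) + (1) = -705179; answer -705179
Step 2: A1 = -705179; c = 28397; 28397 = 73 * 389; sigma = (1 + 73) * (1 + 389) = 74 * 390 = 28860; answer 28860

28860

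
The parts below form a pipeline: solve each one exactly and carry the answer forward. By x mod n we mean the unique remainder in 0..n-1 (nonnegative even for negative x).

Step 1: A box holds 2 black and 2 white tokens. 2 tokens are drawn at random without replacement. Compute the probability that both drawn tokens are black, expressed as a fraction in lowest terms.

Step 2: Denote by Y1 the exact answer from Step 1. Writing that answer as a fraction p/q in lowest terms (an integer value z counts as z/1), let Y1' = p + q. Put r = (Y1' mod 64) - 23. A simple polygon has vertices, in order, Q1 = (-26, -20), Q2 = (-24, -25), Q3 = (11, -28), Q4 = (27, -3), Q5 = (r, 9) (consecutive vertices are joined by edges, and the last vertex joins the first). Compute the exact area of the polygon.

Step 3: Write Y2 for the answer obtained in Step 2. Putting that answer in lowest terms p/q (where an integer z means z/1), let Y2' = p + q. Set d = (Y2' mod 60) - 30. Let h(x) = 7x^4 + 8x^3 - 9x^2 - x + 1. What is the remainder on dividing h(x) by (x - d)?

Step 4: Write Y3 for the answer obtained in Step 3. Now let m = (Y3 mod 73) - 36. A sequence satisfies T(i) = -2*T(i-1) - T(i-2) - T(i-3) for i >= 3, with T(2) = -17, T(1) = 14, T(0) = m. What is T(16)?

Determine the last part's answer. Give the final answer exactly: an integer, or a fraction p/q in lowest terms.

-19777

Step 1: total draws C(4,2) = 6; favorable C(2,2) = 1; P = 1/6; answer 1/6
Step 2: Y1 = 1/6; threaded value p + q = 7; r = -16; cross terms: (-26*-25 - -24*-20)=170, (-24*-28 - 11*-25)=947, (11*-3 - 27*-28)=723, (27*9 - -16*-3)=195, (-16*-20 - -26*9)=554; twice the area = |2589| = 2589; area = 2589/2; answer 2589/2
Step 3: Y2 = 2589/2; threaded value p + q = 2591; d = -19; remainder = value at the root: 7*(-19)^4 + 8*(-19)^3 - 9*(-19)^2 - 1*(-19)^1 + 1 = (912247) + (-54872) + (-3249) + (19) + (1) = 854146; answer 854146
Step 4: Y3 = 854146; m = 10; T(3) = -2*(-17) - 1*(14) - 1*(10) = 10; iterating: T(3)=10, T(4)=-17, T(5)=41, T(6)=-75, T(7)=126, T(8)=-218, T(9)=385, T(10)=-678, T(11)=1189, T(12)=-2085, T(13)=3659, T(14)=-6422, T(15)=11270, T(16)=-19777; answer -19777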